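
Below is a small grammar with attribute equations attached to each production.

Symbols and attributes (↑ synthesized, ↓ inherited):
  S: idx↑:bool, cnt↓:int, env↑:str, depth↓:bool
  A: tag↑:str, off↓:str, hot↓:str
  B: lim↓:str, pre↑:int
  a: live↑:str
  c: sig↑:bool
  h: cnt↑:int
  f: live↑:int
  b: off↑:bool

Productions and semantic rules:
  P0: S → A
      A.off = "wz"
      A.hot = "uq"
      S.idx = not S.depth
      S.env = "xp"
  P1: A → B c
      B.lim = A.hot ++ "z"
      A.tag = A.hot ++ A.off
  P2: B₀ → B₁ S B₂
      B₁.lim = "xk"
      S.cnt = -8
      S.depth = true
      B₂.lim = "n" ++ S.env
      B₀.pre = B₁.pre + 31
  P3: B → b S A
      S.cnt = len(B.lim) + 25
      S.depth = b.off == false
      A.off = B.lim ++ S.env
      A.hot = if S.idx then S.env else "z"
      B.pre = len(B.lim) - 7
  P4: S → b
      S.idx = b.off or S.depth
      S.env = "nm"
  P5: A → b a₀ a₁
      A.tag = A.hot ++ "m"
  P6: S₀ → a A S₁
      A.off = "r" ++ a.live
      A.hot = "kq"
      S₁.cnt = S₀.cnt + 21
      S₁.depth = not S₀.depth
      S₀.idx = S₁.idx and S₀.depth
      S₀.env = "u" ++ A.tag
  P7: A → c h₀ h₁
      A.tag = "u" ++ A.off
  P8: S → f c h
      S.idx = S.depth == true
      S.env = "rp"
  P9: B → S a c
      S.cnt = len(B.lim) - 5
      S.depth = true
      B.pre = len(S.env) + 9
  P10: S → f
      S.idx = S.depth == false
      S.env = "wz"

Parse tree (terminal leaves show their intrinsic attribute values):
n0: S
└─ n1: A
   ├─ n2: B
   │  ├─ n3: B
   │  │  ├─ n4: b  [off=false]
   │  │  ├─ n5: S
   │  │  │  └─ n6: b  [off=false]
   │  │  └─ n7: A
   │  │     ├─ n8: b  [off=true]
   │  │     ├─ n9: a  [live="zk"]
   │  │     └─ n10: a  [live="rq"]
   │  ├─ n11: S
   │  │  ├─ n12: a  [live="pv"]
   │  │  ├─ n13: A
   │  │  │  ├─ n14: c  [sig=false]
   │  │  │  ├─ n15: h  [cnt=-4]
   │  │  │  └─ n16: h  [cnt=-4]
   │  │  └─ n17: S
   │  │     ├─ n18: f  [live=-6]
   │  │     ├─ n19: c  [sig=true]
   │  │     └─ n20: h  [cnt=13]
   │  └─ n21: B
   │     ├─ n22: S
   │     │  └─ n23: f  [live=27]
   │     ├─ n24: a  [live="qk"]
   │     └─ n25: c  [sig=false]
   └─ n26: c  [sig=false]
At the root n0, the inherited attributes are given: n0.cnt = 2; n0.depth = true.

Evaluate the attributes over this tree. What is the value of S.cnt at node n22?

1. n0.cnt = 2  [given at root]
2. n0.depth = true  [given at root]
3. n1.off = "wz"  ["wz"]
4. n1.hot = "uq"  ["uq"]
5. n2.lim = "uqz"  [A.hot ++ "z"]
6. n3.lim = "xk"  ["xk"]
7. n4.off = false  [terminal]
8. n5.cnt = 27  [len(B.lim) + 25]
9. n5.depth = true  [b.off == false]
10. n6.off = false  [terminal]
11. n5.idx = true  [b.off or S.depth]
12. n5.env = "nm"  ["nm"]
13. n7.off = "xknm"  [B.lim ++ S.env]
14. n7.hot = "nm"  [if S.idx then S.env else "z"]
15. n8.off = true  [terminal]
16. n9.live = "zk"  [terminal]
17. n10.live = "rq"  [terminal]
18. n7.tag = "nmm"  [A.hot ++ "m"]
19. n3.pre = -5  [len(B.lim) - 7]
20. n11.cnt = -8  [-8]
21. n11.depth = true  [true]
22. n12.live = "pv"  [terminal]
23. n13.off = "rpv"  ["r" ++ a.live]
24. n13.hot = "kq"  ["kq"]
25. n14.sig = false  [terminal]
26. n15.cnt = -4  [terminal]
27. n16.cnt = -4  [terminal]
28. n13.tag = "urpv"  ["u" ++ A.off]
29. n17.cnt = 13  [S₀.cnt + 21]
30. n17.depth = false  [not S₀.depth]
31. n18.live = -6  [terminal]
32. n19.sig = true  [terminal]
33. n20.cnt = 13  [terminal]
34. n17.idx = false  [S.depth == true]
35. n17.env = "rp"  ["rp"]
36. n11.idx = false  [S₁.idx and S₀.depth]
37. n11.env = "uurpv"  ["u" ++ A.tag]
38. n21.lim = "nuurpv"  ["n" ++ S.env]
39. n22.cnt = 1  [len(B.lim) - 5]
40. n22.depth = true  [true]
41. n23.live = 27  [terminal]
42. n22.idx = false  [S.depth == false]
43. n22.env = "wz"  ["wz"]
44. n24.live = "qk"  [terminal]
45. n25.sig = false  [terminal]
46. n21.pre = 11  [len(S.env) + 9]
47. n2.pre = 26  [B₁.pre + 31]
48. n26.sig = false  [terminal]
49. n1.tag = "uqwz"  [A.hot ++ A.off]
50. n0.idx = false  [not S.depth]
51. n0.env = "xp"  ["xp"]

1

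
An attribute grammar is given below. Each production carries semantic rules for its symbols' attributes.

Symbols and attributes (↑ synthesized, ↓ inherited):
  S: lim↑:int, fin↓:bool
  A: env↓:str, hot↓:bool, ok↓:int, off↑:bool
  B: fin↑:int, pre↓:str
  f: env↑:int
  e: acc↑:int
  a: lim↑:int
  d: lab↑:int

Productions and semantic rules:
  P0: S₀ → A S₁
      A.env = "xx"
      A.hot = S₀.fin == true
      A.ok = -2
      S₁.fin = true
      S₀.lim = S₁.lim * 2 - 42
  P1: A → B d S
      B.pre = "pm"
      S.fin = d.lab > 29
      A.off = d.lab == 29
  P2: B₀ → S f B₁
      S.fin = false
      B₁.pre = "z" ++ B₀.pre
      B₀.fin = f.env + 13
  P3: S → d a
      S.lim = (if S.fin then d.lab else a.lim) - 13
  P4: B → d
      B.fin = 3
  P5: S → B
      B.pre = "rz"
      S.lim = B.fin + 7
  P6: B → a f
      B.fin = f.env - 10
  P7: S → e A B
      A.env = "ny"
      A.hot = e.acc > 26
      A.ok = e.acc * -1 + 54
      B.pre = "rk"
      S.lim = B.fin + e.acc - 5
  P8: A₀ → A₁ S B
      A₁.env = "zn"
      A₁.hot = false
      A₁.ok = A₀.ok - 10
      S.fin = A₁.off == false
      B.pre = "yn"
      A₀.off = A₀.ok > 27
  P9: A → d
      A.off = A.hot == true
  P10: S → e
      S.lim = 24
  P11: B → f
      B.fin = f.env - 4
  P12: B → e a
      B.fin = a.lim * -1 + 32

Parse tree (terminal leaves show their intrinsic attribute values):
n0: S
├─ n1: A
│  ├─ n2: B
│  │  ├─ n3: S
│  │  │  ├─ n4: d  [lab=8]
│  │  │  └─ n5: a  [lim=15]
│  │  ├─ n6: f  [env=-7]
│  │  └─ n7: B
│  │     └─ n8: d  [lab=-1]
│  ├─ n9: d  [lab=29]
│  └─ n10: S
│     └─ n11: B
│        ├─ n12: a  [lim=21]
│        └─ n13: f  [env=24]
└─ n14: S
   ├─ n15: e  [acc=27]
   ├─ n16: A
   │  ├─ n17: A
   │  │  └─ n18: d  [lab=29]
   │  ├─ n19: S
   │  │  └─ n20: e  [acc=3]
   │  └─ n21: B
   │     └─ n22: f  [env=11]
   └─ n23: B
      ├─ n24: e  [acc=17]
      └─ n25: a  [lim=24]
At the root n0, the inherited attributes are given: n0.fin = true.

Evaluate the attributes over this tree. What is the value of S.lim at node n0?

1. n0.fin = true  [given at root]
2. n1.env = "xx"  ["xx"]
3. n1.hot = true  [S₀.fin == true]
4. n1.ok = -2  [-2]
5. n2.pre = "pm"  ["pm"]
6. n3.fin = false  [false]
7. n4.lab = 8  [terminal]
8. n5.lim = 15  [terminal]
9. n3.lim = 2  [(if S.fin then d.lab else a.lim) - 13]
10. n6.env = -7  [terminal]
11. n7.pre = "zpm"  ["z" ++ B₀.pre]
12. n8.lab = -1  [terminal]
13. n7.fin = 3  [3]
14. n2.fin = 6  [f.env + 13]
15. n9.lab = 29  [terminal]
16. n10.fin = false  [d.lab > 29]
17. n11.pre = "rz"  ["rz"]
18. n12.lim = 21  [terminal]
19. n13.env = 24  [terminal]
20. n11.fin = 14  [f.env - 10]
21. n10.lim = 21  [B.fin + 7]
22. n1.off = true  [d.lab == 29]
23. n14.fin = true  [true]
24. n15.acc = 27  [terminal]
25. n16.env = "ny"  ["ny"]
26. n16.hot = true  [e.acc > 26]
27. n16.ok = 27  [e.acc * -1 + 54]
28. n17.env = "zn"  ["zn"]
29. n17.hot = false  [false]
30. n17.ok = 17  [A₀.ok - 10]
31. n18.lab = 29  [terminal]
32. n17.off = false  [A.hot == true]
33. n19.fin = true  [A₁.off == false]
34. n20.acc = 3  [terminal]
35. n19.lim = 24  [24]
36. n21.pre = "yn"  ["yn"]
37. n22.env = 11  [terminal]
38. n21.fin = 7  [f.env - 4]
39. n16.off = false  [A₀.ok > 27]
40. n23.pre = "rk"  ["rk"]
41. n24.acc = 17  [terminal]
42. n25.lim = 24  [terminal]
43. n23.fin = 8  [a.lim * -1 + 32]
44. n14.lim = 30  [B.fin + e.acc - 5]
45. n0.lim = 18  [S₁.lim * 2 - 42]

18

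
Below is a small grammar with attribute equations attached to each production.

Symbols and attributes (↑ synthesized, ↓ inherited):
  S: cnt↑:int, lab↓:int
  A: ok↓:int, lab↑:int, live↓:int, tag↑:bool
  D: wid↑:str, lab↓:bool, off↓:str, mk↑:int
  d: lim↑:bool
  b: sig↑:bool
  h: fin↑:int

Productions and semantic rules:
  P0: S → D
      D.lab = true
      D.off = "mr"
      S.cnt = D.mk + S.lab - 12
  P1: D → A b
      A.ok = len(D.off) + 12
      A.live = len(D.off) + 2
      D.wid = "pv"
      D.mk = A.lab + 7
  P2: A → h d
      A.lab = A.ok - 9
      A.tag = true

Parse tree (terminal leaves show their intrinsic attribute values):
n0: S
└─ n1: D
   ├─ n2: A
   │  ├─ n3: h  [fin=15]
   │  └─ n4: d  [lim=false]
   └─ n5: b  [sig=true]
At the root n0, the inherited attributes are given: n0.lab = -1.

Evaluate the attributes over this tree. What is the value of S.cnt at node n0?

1. n0.lab = -1  [given at root]
2. n1.lab = true  [true]
3. n1.off = "mr"  ["mr"]
4. n2.ok = 14  [len(D.off) + 12]
5. n2.live = 4  [len(D.off) + 2]
6. n3.fin = 15  [terminal]
7. n4.lim = false  [terminal]
8. n2.lab = 5  [A.ok - 9]
9. n2.tag = true  [true]
10. n5.sig = true  [terminal]
11. n1.wid = "pv"  ["pv"]
12. n1.mk = 12  [A.lab + 7]
13. n0.cnt = -1  [D.mk + S.lab - 12]

-1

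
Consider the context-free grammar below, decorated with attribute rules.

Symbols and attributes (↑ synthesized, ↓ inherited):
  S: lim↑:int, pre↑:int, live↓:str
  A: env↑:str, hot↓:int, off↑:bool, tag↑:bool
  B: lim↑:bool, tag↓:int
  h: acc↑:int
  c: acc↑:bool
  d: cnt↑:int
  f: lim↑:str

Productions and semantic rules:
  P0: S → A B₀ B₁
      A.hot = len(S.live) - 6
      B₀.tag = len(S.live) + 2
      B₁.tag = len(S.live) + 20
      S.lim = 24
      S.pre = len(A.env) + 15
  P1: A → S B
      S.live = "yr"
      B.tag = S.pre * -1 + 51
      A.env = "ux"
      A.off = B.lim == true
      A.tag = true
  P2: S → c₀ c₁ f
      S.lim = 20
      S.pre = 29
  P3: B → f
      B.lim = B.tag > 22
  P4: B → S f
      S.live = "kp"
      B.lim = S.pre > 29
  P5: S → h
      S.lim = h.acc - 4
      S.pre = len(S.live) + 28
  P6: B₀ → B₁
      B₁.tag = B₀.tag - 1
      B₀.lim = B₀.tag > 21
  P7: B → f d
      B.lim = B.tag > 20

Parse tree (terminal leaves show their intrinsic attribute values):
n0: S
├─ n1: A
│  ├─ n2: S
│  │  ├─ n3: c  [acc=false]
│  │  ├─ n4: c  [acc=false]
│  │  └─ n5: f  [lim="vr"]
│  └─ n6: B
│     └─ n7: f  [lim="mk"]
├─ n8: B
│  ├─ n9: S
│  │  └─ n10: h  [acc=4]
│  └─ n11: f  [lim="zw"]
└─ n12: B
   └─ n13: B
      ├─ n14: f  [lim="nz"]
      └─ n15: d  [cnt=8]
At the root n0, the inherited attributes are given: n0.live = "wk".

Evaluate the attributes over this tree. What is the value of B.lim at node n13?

1. n0.live = "wk"  [given at root]
2. n1.hot = -4  [len(S.live) - 6]
3. n2.live = "yr"  ["yr"]
4. n3.acc = false  [terminal]
5. n4.acc = false  [terminal]
6. n5.lim = "vr"  [terminal]
7. n2.lim = 20  [20]
8. n2.pre = 29  [29]
9. n6.tag = 22  [S.pre * -1 + 51]
10. n7.lim = "mk"  [terminal]
11. n6.lim = false  [B.tag > 22]
12. n1.env = "ux"  ["ux"]
13. n1.off = false  [B.lim == true]
14. n1.tag = true  [true]
15. n8.tag = 4  [len(S.live) + 2]
16. n9.live = "kp"  ["kp"]
17. n10.acc = 4  [terminal]
18. n9.lim = 0  [h.acc - 4]
19. n9.pre = 30  [len(S.live) + 28]
20. n11.lim = "zw"  [terminal]
21. n8.lim = true  [S.pre > 29]
22. n12.tag = 22  [len(S.live) + 20]
23. n13.tag = 21  [B₀.tag - 1]
24. n14.lim = "nz"  [terminal]
25. n15.cnt = 8  [terminal]
26. n13.lim = true  [B.tag > 20]
27. n12.lim = true  [B₀.tag > 21]
28. n0.lim = 24  [24]
29. n0.pre = 17  [len(A.env) + 15]

true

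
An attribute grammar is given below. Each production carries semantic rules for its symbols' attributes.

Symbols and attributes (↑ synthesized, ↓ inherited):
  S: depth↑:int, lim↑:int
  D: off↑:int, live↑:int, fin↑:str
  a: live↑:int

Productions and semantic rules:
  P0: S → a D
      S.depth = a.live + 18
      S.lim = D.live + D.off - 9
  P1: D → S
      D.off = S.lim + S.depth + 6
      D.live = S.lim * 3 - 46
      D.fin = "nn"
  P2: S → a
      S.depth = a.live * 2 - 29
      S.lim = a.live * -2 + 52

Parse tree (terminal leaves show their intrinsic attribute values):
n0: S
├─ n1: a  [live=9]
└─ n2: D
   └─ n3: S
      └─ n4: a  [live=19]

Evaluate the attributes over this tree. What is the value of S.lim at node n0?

16

1. n1.live = 9  [terminal]
2. n4.live = 19  [terminal]
3. n3.depth = 9  [a.live * 2 - 29]
4. n3.lim = 14  [a.live * -2 + 52]
5. n2.off = 29  [S.lim + S.depth + 6]
6. n2.live = -4  [S.lim * 3 - 46]
7. n2.fin = "nn"  ["nn"]
8. n0.depth = 27  [a.live + 18]
9. n0.lim = 16  [D.live + D.off - 9]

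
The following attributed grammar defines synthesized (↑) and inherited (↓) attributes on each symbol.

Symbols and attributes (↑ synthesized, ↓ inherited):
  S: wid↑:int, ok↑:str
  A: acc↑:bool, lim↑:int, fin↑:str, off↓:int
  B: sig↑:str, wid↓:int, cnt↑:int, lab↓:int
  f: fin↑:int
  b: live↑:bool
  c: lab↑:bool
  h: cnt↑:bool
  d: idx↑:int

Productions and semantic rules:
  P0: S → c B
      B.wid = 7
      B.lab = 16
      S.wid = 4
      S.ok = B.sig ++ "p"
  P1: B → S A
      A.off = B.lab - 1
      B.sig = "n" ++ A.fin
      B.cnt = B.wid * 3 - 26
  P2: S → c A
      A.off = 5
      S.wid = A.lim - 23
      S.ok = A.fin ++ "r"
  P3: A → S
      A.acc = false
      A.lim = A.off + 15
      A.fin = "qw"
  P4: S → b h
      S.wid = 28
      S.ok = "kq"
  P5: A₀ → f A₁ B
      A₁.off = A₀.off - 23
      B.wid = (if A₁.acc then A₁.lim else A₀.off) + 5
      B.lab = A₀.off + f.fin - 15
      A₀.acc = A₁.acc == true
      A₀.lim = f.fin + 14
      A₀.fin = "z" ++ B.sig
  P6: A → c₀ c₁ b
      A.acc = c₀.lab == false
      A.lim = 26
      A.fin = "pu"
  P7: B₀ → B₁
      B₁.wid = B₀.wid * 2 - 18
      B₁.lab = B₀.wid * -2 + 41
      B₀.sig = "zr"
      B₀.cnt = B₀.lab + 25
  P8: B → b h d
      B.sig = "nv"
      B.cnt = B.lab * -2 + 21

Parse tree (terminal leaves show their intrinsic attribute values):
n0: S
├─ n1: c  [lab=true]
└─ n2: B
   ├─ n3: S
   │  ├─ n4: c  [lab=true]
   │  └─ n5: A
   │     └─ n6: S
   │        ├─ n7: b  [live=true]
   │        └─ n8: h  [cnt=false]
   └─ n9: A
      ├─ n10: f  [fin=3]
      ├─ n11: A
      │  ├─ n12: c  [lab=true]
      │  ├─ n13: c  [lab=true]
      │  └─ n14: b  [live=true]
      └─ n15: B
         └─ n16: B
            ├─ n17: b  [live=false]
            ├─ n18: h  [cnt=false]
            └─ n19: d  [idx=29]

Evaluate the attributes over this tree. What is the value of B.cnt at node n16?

19

1. n1.lab = true  [terminal]
2. n2.wid = 7  [7]
3. n2.lab = 16  [16]
4. n4.lab = true  [terminal]
5. n5.off = 5  [5]
6. n7.live = true  [terminal]
7. n8.cnt = false  [terminal]
8. n6.wid = 28  [28]
9. n6.ok = "kq"  ["kq"]
10. n5.acc = false  [false]
11. n5.lim = 20  [A.off + 15]
12. n5.fin = "qw"  ["qw"]
13. n3.wid = -3  [A.lim - 23]
14. n3.ok = "qwr"  [A.fin ++ "r"]
15. n9.off = 15  [B.lab - 1]
16. n10.fin = 3  [terminal]
17. n11.off = -8  [A₀.off - 23]
18. n12.lab = true  [terminal]
19. n13.lab = true  [terminal]
20. n14.live = true  [terminal]
21. n11.acc = false  [c₀.lab == false]
22. n11.lim = 26  [26]
23. n11.fin = "pu"  ["pu"]
24. n15.wid = 20  [(if A₁.acc then A₁.lim else A₀.off) + 5]
25. n15.lab = 3  [A₀.off + f.fin - 15]
26. n16.wid = 22  [B₀.wid * 2 - 18]
27. n16.lab = 1  [B₀.wid * -2 + 41]
28. n17.live = false  [terminal]
29. n18.cnt = false  [terminal]
30. n19.idx = 29  [terminal]
31. n16.sig = "nv"  ["nv"]
32. n16.cnt = 19  [B.lab * -2 + 21]
33. n15.sig = "zr"  ["zr"]
34. n15.cnt = 28  [B₀.lab + 25]
35. n9.acc = false  [A₁.acc == true]
36. n9.lim = 17  [f.fin + 14]
37. n9.fin = "zzr"  ["z" ++ B.sig]
38. n2.sig = "nzzr"  ["n" ++ A.fin]
39. n2.cnt = -5  [B.wid * 3 - 26]
40. n0.wid = 4  [4]
41. n0.ok = "nzzrp"  [B.sig ++ "p"]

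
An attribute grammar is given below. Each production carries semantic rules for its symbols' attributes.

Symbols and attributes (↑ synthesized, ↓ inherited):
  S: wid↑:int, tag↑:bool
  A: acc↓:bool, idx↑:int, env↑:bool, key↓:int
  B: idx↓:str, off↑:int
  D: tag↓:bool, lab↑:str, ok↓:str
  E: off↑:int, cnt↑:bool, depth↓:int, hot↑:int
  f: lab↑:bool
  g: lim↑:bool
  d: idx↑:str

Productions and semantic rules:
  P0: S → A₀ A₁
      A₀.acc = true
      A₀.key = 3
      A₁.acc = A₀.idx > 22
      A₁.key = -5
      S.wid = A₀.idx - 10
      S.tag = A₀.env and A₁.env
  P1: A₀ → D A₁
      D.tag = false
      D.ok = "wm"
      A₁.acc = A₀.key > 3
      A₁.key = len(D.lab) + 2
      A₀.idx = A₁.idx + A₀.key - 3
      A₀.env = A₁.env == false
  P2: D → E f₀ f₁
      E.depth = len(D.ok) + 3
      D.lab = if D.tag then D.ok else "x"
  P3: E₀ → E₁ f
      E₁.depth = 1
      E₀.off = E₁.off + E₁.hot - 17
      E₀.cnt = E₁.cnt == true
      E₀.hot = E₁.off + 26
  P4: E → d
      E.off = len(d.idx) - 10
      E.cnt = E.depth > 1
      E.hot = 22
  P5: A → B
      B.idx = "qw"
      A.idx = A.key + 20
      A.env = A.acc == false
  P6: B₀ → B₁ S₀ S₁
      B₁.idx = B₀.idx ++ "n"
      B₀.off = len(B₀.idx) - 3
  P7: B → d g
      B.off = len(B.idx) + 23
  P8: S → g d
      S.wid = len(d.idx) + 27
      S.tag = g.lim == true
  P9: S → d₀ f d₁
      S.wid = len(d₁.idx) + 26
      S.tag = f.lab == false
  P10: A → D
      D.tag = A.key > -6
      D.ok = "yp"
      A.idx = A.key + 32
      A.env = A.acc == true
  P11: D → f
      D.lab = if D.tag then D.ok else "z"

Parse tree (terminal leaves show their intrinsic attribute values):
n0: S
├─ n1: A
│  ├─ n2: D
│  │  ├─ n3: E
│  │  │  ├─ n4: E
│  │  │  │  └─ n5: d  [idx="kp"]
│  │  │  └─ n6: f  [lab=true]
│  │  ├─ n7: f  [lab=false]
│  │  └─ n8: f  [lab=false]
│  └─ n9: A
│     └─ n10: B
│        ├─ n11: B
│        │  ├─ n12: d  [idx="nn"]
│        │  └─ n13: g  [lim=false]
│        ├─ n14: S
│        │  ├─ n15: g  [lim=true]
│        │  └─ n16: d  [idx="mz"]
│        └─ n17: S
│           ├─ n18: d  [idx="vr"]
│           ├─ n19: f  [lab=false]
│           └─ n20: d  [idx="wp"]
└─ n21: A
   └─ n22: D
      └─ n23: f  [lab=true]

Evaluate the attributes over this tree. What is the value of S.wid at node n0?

13

1. n1.acc = true  [true]
2. n1.key = 3  [3]
3. n2.tag = false  [false]
4. n2.ok = "wm"  ["wm"]
5. n3.depth = 5  [len(D.ok) + 3]
6. n4.depth = 1  [1]
7. n5.idx = "kp"  [terminal]
8. n4.off = -8  [len(d.idx) - 10]
9. n4.cnt = false  [E.depth > 1]
10. n4.hot = 22  [22]
11. n6.lab = true  [terminal]
12. n3.off = -3  [E₁.off + E₁.hot - 17]
13. n3.cnt = false  [E₁.cnt == true]
14. n3.hot = 18  [E₁.off + 26]
15. n7.lab = false  [terminal]
16. n8.lab = false  [terminal]
17. n2.lab = "x"  [if D.tag then D.ok else "x"]
18. n9.acc = false  [A₀.key > 3]
19. n9.key = 3  [len(D.lab) + 2]
20. n10.idx = "qw"  ["qw"]
21. n11.idx = "qwn"  [B₀.idx ++ "n"]
22. n12.idx = "nn"  [terminal]
23. n13.lim = false  [terminal]
24. n11.off = 26  [len(B.idx) + 23]
25. n15.lim = true  [terminal]
26. n16.idx = "mz"  [terminal]
27. n14.wid = 29  [len(d.idx) + 27]
28. n14.tag = true  [g.lim == true]
29. n18.idx = "vr"  [terminal]
30. n19.lab = false  [terminal]
31. n20.idx = "wp"  [terminal]
32. n17.wid = 28  [len(d₁.idx) + 26]
33. n17.tag = true  [f.lab == false]
34. n10.off = -1  [len(B₀.idx) - 3]
35. n9.idx = 23  [A.key + 20]
36. n9.env = true  [A.acc == false]
37. n1.idx = 23  [A₁.idx + A₀.key - 3]
38. n1.env = false  [A₁.env == false]
39. n21.acc = true  [A₀.idx > 22]
40. n21.key = -5  [-5]
41. n22.tag = true  [A.key > -6]
42. n22.ok = "yp"  ["yp"]
43. n23.lab = true  [terminal]
44. n22.lab = "yp"  [if D.tag then D.ok else "z"]
45. n21.idx = 27  [A.key + 32]
46. n21.env = true  [A.acc == true]
47. n0.wid = 13  [A₀.idx - 10]
48. n0.tag = false  [A₀.env and A₁.env]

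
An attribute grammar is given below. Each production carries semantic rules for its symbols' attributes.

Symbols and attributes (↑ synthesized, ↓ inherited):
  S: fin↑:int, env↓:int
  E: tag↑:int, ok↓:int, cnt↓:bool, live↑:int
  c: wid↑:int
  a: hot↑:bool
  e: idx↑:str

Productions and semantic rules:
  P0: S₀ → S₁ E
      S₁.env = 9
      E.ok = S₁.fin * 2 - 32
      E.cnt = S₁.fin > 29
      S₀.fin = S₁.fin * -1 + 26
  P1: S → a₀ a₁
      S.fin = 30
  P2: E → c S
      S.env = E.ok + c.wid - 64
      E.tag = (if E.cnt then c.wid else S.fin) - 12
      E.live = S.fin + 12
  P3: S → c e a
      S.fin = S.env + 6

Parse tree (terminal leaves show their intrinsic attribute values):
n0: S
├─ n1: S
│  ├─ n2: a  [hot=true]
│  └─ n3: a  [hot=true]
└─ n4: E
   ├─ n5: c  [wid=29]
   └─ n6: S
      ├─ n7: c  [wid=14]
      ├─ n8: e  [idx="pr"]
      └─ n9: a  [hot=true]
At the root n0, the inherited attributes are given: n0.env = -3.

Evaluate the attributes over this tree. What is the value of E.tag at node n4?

1. n0.env = -3  [given at root]
2. n1.env = 9  [9]
3. n2.hot = true  [terminal]
4. n3.hot = true  [terminal]
5. n1.fin = 30  [30]
6. n4.ok = 28  [S₁.fin * 2 - 32]
7. n4.cnt = true  [S₁.fin > 29]
8. n5.wid = 29  [terminal]
9. n6.env = -7  [E.ok + c.wid - 64]
10. n7.wid = 14  [terminal]
11. n8.idx = "pr"  [terminal]
12. n9.hot = true  [terminal]
13. n6.fin = -1  [S.env + 6]
14. n4.tag = 17  [(if E.cnt then c.wid else S.fin) - 12]
15. n4.live = 11  [S.fin + 12]
16. n0.fin = -4  [S₁.fin * -1 + 26]

17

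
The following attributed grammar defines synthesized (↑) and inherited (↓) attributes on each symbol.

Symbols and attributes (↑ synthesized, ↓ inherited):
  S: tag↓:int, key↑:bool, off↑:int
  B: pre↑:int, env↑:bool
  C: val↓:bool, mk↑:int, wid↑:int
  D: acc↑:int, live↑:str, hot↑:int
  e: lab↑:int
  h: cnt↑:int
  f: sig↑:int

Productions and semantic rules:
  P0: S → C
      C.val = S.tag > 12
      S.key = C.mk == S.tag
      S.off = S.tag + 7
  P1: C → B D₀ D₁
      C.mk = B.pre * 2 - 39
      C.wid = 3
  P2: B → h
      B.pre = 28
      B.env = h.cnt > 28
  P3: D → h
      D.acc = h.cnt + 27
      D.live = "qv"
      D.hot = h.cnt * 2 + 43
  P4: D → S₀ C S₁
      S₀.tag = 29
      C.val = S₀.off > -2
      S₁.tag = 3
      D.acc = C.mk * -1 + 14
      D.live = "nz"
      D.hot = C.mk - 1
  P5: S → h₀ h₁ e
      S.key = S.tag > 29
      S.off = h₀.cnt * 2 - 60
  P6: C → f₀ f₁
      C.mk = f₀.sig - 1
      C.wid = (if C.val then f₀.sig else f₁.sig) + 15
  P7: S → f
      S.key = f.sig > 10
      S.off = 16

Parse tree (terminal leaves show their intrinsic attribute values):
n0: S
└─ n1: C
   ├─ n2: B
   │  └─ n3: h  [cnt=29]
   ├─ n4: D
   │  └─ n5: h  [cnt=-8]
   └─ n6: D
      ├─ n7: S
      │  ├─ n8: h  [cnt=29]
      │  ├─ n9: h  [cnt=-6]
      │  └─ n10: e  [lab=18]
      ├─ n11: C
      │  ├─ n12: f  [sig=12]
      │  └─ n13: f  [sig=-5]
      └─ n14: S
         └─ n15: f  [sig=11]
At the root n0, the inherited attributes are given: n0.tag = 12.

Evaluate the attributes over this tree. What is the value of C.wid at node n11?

10

1. n0.tag = 12  [given at root]
2. n1.val = false  [S.tag > 12]
3. n3.cnt = 29  [terminal]
4. n2.pre = 28  [28]
5. n2.env = true  [h.cnt > 28]
6. n5.cnt = -8  [terminal]
7. n4.acc = 19  [h.cnt + 27]
8. n4.live = "qv"  ["qv"]
9. n4.hot = 27  [h.cnt * 2 + 43]
10. n7.tag = 29  [29]
11. n8.cnt = 29  [terminal]
12. n9.cnt = -6  [terminal]
13. n10.lab = 18  [terminal]
14. n7.key = false  [S.tag > 29]
15. n7.off = -2  [h₀.cnt * 2 - 60]
16. n11.val = false  [S₀.off > -2]
17. n12.sig = 12  [terminal]
18. n13.sig = -5  [terminal]
19. n11.mk = 11  [f₀.sig - 1]
20. n11.wid = 10  [(if C.val then f₀.sig else f₁.sig) + 15]
21. n14.tag = 3  [3]
22. n15.sig = 11  [terminal]
23. n14.key = true  [f.sig > 10]
24. n14.off = 16  [16]
25. n6.acc = 3  [C.mk * -1 + 14]
26. n6.live = "nz"  ["nz"]
27. n6.hot = 10  [C.mk - 1]
28. n1.mk = 17  [B.pre * 2 - 39]
29. n1.wid = 3  [3]
30. n0.key = false  [C.mk == S.tag]
31. n0.off = 19  [S.tag + 7]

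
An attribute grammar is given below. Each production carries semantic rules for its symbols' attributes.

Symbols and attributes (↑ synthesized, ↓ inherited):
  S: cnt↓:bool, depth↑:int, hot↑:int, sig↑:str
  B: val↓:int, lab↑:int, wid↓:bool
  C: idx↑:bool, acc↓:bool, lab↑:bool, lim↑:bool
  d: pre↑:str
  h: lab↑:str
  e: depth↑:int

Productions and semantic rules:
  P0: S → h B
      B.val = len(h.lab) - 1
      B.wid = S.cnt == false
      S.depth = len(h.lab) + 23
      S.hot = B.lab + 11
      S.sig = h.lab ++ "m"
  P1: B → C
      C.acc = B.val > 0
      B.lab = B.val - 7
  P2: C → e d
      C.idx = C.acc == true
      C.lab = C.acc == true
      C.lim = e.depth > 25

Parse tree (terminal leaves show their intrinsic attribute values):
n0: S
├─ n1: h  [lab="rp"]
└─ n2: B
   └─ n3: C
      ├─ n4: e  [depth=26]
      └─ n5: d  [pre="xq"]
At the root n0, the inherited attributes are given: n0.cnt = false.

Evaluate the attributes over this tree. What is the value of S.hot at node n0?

1. n0.cnt = false  [given at root]
2. n1.lab = "rp"  [terminal]
3. n2.val = 1  [len(h.lab) - 1]
4. n2.wid = true  [S.cnt == false]
5. n3.acc = true  [B.val > 0]
6. n4.depth = 26  [terminal]
7. n5.pre = "xq"  [terminal]
8. n3.idx = true  [C.acc == true]
9. n3.lab = true  [C.acc == true]
10. n3.lim = true  [e.depth > 25]
11. n2.lab = -6  [B.val - 7]
12. n0.depth = 25  [len(h.lab) + 23]
13. n0.hot = 5  [B.lab + 11]
14. n0.sig = "rpm"  [h.lab ++ "m"]

5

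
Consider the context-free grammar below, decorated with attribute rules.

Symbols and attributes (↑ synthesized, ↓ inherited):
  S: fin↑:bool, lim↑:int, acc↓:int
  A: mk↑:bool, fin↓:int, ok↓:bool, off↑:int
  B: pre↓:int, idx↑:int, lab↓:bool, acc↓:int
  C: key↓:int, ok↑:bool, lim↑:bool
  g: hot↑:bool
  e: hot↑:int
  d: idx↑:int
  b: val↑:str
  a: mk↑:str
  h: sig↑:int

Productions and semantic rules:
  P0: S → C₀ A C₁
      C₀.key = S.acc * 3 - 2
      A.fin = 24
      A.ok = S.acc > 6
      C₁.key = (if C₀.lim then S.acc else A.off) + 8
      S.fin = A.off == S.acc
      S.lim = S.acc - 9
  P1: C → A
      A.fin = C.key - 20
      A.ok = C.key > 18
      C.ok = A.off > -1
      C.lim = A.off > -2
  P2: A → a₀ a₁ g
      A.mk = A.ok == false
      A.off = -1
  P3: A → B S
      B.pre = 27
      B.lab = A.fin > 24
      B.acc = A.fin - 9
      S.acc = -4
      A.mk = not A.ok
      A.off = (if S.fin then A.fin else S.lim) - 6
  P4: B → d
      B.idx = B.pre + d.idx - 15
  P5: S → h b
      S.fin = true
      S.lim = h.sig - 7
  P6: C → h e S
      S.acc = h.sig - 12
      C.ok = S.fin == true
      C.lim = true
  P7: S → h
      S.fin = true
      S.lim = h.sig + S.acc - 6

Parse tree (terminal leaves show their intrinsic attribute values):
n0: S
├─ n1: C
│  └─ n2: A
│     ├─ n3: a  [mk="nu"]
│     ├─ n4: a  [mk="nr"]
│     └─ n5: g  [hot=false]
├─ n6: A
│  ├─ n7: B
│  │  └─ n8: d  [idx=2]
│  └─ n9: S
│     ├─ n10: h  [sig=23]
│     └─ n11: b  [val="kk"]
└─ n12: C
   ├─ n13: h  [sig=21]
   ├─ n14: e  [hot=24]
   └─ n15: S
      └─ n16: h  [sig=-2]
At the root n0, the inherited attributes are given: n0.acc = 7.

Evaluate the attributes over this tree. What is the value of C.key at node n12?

1. n0.acc = 7  [given at root]
2. n1.key = 19  [S.acc * 3 - 2]
3. n2.fin = -1  [C.key - 20]
4. n2.ok = true  [C.key > 18]
5. n3.mk = "nu"  [terminal]
6. n4.mk = "nr"  [terminal]
7. n5.hot = false  [terminal]
8. n2.mk = false  [A.ok == false]
9. n2.off = -1  [-1]
10. n1.ok = false  [A.off > -1]
11. n1.lim = true  [A.off > -2]
12. n6.fin = 24  [24]
13. n6.ok = true  [S.acc > 6]
14. n7.pre = 27  [27]
15. n7.lab = false  [A.fin > 24]
16. n7.acc = 15  [A.fin - 9]
17. n8.idx = 2  [terminal]
18. n7.idx = 14  [B.pre + d.idx - 15]
19. n9.acc = -4  [-4]
20. n10.sig = 23  [terminal]
21. n11.val = "kk"  [terminal]
22. n9.fin = true  [true]
23. n9.lim = 16  [h.sig - 7]
24. n6.mk = false  [not A.ok]
25. n6.off = 18  [(if S.fin then A.fin else S.lim) - 6]
26. n12.key = 15  [(if C₀.lim then S.acc else A.off) + 8]
27. n13.sig = 21  [terminal]
28. n14.hot = 24  [terminal]
29. n15.acc = 9  [h.sig - 12]
30. n16.sig = -2  [terminal]
31. n15.fin = true  [true]
32. n15.lim = 1  [h.sig + S.acc - 6]
33. n12.ok = true  [S.fin == true]
34. n12.lim = true  [true]
35. n0.fin = false  [A.off == S.acc]
36. n0.lim = -2  [S.acc - 9]

15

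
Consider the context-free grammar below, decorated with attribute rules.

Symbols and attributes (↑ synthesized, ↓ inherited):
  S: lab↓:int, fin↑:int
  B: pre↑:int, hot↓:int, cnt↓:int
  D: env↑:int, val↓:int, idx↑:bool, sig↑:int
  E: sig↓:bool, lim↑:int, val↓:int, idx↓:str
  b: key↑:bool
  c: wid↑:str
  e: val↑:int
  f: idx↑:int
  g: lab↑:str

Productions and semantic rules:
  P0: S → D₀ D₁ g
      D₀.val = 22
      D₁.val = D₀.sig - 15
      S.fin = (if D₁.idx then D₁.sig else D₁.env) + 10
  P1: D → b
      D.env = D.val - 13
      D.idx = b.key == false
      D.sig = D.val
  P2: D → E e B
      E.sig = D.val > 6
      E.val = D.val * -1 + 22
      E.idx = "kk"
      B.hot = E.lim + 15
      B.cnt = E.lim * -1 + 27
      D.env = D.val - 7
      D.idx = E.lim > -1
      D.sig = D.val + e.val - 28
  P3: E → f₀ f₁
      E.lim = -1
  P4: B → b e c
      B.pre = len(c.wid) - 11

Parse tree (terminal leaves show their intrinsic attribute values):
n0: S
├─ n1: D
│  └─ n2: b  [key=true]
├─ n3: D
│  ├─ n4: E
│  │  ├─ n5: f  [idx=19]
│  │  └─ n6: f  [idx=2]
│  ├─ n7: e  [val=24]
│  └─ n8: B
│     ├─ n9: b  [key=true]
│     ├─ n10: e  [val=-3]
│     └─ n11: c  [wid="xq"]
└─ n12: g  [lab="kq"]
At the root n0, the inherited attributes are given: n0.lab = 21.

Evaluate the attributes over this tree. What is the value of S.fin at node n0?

1. n0.lab = 21  [given at root]
2. n1.val = 22  [22]
3. n2.key = true  [terminal]
4. n1.env = 9  [D.val - 13]
5. n1.idx = false  [b.key == false]
6. n1.sig = 22  [D.val]
7. n3.val = 7  [D₀.sig - 15]
8. n4.sig = true  [D.val > 6]
9. n4.val = 15  [D.val * -1 + 22]
10. n4.idx = "kk"  ["kk"]
11. n5.idx = 19  [terminal]
12. n6.idx = 2  [terminal]
13. n4.lim = -1  [-1]
14. n7.val = 24  [terminal]
15. n8.hot = 14  [E.lim + 15]
16. n8.cnt = 28  [E.lim * -1 + 27]
17. n9.key = true  [terminal]
18. n10.val = -3  [terminal]
19. n11.wid = "xq"  [terminal]
20. n8.pre = -9  [len(c.wid) - 11]
21. n3.env = 0  [D.val - 7]
22. n3.idx = false  [E.lim > -1]
23. n3.sig = 3  [D.val + e.val - 28]
24. n12.lab = "kq"  [terminal]
25. n0.fin = 10  [(if D₁.idx then D₁.sig else D₁.env) + 10]

10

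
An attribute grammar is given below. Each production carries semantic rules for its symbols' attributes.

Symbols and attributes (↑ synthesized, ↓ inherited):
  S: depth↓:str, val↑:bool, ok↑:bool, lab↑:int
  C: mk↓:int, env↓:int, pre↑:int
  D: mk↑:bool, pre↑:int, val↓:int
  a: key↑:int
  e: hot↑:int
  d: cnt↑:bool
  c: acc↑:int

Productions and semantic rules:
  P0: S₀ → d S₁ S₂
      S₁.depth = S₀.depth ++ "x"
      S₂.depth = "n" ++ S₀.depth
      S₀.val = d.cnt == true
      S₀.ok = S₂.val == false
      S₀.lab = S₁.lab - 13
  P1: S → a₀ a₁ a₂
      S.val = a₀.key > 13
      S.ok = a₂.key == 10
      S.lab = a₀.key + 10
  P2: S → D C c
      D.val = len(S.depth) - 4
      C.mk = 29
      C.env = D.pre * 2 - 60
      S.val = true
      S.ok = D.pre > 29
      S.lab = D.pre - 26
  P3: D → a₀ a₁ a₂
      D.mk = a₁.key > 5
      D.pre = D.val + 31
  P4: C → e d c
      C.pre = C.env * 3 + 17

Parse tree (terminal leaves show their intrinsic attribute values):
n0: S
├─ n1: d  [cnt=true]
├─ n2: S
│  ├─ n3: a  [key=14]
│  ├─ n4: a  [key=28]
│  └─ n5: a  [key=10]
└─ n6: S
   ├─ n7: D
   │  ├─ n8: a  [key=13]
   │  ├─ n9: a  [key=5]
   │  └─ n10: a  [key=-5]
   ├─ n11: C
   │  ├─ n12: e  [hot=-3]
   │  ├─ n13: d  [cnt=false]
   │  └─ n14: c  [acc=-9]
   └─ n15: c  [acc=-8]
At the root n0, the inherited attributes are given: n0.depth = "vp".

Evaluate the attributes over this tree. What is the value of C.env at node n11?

1. n0.depth = "vp"  [given at root]
2. n1.cnt = true  [terminal]
3. n2.depth = "vpx"  [S₀.depth ++ "x"]
4. n3.key = 14  [terminal]
5. n4.key = 28  [terminal]
6. n5.key = 10  [terminal]
7. n2.val = true  [a₀.key > 13]
8. n2.ok = true  [a₂.key == 10]
9. n2.lab = 24  [a₀.key + 10]
10. n6.depth = "nvp"  ["n" ++ S₀.depth]
11. n7.val = -1  [len(S.depth) - 4]
12. n8.key = 13  [terminal]
13. n9.key = 5  [terminal]
14. n10.key = -5  [terminal]
15. n7.mk = false  [a₁.key > 5]
16. n7.pre = 30  [D.val + 31]
17. n11.mk = 29  [29]
18. n11.env = 0  [D.pre * 2 - 60]
19. n12.hot = -3  [terminal]
20. n13.cnt = false  [terminal]
21. n14.acc = -9  [terminal]
22. n11.pre = 17  [C.env * 3 + 17]
23. n15.acc = -8  [terminal]
24. n6.val = true  [true]
25. n6.ok = true  [D.pre > 29]
26. n6.lab = 4  [D.pre - 26]
27. n0.val = true  [d.cnt == true]
28. n0.ok = false  [S₂.val == false]
29. n0.lab = 11  [S₁.lab - 13]

0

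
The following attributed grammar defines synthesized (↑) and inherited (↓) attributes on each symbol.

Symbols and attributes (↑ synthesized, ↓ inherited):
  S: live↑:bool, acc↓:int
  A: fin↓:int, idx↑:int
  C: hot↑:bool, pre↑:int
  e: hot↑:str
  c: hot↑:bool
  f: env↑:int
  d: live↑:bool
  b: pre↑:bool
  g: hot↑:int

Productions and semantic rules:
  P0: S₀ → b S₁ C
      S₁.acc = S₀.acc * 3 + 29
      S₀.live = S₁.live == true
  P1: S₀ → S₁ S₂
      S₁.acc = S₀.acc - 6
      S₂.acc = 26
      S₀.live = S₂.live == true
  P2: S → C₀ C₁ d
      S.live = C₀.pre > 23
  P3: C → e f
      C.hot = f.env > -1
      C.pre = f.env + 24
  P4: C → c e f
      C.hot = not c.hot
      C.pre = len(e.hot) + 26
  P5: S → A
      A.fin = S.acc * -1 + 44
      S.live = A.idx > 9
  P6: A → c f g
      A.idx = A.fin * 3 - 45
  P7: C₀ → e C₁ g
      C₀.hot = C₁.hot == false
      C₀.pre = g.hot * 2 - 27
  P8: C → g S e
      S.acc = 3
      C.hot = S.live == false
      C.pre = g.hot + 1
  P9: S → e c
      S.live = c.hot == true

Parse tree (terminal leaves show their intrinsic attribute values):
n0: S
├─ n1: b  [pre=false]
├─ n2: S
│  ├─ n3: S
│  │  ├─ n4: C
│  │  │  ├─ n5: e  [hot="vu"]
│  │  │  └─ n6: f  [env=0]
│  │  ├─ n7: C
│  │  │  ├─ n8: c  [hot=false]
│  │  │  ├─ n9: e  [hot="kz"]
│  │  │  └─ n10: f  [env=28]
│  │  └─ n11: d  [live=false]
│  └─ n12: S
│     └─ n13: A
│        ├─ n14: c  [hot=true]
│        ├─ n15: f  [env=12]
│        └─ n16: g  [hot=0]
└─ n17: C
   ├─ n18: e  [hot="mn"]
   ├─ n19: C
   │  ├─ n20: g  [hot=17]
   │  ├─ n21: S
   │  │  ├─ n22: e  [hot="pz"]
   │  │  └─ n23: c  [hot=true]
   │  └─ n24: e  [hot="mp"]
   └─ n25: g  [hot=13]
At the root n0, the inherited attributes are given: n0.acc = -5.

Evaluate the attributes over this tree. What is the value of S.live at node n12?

1. n0.acc = -5  [given at root]
2. n1.pre = false  [terminal]
3. n2.acc = 14  [S₀.acc * 3 + 29]
4. n3.acc = 8  [S₀.acc - 6]
5. n5.hot = "vu"  [terminal]
6. n6.env = 0  [terminal]
7. n4.hot = true  [f.env > -1]
8. n4.pre = 24  [f.env + 24]
9. n8.hot = false  [terminal]
10. n9.hot = "kz"  [terminal]
11. n10.env = 28  [terminal]
12. n7.hot = true  [not c.hot]
13. n7.pre = 28  [len(e.hot) + 26]
14. n11.live = false  [terminal]
15. n3.live = true  [C₀.pre > 23]
16. n12.acc = 26  [26]
17. n13.fin = 18  [S.acc * -1 + 44]
18. n14.hot = true  [terminal]
19. n15.env = 12  [terminal]
20. n16.hot = 0  [terminal]
21. n13.idx = 9  [A.fin * 3 - 45]
22. n12.live = false  [A.idx > 9]
23. n2.live = false  [S₂.live == true]
24. n18.hot = "mn"  [terminal]
25. n20.hot = 17  [terminal]
26. n21.acc = 3  [3]
27. n22.hot = "pz"  [terminal]
28. n23.hot = true  [terminal]
29. n21.live = true  [c.hot == true]
30. n24.hot = "mp"  [terminal]
31. n19.hot = false  [S.live == false]
32. n19.pre = 18  [g.hot + 1]
33. n25.hot = 13  [terminal]
34. n17.hot = true  [C₁.hot == false]
35. n17.pre = -1  [g.hot * 2 - 27]
36. n0.live = false  [S₁.live == true]

false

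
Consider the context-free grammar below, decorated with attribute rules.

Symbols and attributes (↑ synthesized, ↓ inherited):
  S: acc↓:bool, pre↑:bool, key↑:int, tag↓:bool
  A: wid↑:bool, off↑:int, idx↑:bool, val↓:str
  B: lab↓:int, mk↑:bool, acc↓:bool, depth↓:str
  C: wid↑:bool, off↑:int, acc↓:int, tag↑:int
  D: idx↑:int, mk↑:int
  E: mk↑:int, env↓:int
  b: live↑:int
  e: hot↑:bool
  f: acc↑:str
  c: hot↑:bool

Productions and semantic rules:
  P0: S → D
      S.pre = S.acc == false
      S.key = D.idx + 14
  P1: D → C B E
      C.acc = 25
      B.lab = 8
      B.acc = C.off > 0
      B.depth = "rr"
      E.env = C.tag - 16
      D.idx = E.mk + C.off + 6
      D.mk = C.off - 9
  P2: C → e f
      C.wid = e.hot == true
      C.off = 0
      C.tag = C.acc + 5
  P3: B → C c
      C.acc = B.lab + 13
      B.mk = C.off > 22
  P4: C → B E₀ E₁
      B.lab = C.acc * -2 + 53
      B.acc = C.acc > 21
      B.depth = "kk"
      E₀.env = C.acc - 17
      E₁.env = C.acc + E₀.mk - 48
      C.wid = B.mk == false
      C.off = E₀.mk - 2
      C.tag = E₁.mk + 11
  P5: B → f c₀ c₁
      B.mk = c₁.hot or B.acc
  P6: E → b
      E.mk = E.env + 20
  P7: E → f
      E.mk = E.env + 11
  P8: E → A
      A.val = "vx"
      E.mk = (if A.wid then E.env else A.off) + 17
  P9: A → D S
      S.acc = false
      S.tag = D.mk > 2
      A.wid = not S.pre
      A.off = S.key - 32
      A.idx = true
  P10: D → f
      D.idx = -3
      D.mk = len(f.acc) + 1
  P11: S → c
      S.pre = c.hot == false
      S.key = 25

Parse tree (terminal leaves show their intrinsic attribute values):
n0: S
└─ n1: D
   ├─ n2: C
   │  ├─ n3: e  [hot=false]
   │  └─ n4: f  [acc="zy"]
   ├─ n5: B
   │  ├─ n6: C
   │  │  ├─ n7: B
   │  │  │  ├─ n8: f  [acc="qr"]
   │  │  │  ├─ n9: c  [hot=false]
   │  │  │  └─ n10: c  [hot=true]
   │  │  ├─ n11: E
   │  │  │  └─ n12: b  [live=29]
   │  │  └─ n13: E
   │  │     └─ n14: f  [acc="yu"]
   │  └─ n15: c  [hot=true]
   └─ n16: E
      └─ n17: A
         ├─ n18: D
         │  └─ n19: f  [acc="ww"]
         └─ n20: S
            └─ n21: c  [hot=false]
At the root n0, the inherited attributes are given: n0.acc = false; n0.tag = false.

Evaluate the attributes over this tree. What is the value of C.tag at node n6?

19

1. n0.acc = false  [given at root]
2. n0.tag = false  [given at root]
3. n2.acc = 25  [25]
4. n3.hot = false  [terminal]
5. n4.acc = "zy"  [terminal]
6. n2.wid = false  [e.hot == true]
7. n2.off = 0  [0]
8. n2.tag = 30  [C.acc + 5]
9. n5.lab = 8  [8]
10. n5.acc = false  [C.off > 0]
11. n5.depth = "rr"  ["rr"]
12. n6.acc = 21  [B.lab + 13]
13. n7.lab = 11  [C.acc * -2 + 53]
14. n7.acc = false  [C.acc > 21]
15. n7.depth = "kk"  ["kk"]
16. n8.acc = "qr"  [terminal]
17. n9.hot = false  [terminal]
18. n10.hot = true  [terminal]
19. n7.mk = true  [c₁.hot or B.acc]
20. n11.env = 4  [C.acc - 17]
21. n12.live = 29  [terminal]
22. n11.mk = 24  [E.env + 20]
23. n13.env = -3  [C.acc + E₀.mk - 48]
24. n14.acc = "yu"  [terminal]
25. n13.mk = 8  [E.env + 11]
26. n6.wid = false  [B.mk == false]
27. n6.off = 22  [E₀.mk - 2]
28. n6.tag = 19  [E₁.mk + 11]
29. n15.hot = true  [terminal]
30. n5.mk = false  [C.off > 22]
31. n16.env = 14  [C.tag - 16]
32. n17.val = "vx"  ["vx"]
33. n19.acc = "ww"  [terminal]
34. n18.idx = -3  [-3]
35. n18.mk = 3  [len(f.acc) + 1]
36. n20.acc = false  [false]
37. n20.tag = true  [D.mk > 2]
38. n21.hot = false  [terminal]
39. n20.pre = true  [c.hot == false]
40. n20.key = 25  [25]
41. n17.wid = false  [not S.pre]
42. n17.off = -7  [S.key - 32]
43. n17.idx = true  [true]
44. n16.mk = 10  [(if A.wid then E.env else A.off) + 17]
45. n1.idx = 16  [E.mk + C.off + 6]
46. n1.mk = -9  [C.off - 9]
47. n0.pre = true  [S.acc == false]
48. n0.key = 30  [D.idx + 14]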